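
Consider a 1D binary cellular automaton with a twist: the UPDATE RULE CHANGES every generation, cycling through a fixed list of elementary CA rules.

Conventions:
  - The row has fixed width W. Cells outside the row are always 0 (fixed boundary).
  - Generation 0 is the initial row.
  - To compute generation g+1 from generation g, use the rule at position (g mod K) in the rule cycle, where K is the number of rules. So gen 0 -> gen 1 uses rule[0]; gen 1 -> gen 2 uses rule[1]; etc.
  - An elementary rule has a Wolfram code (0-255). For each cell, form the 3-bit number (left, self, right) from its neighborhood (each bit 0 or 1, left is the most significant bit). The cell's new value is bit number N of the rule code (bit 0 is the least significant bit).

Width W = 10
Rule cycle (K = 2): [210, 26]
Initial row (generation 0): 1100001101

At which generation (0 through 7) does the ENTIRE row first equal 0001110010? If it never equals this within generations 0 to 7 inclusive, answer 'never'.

Gen 0: 1100001101
Gen 1 (rule 210): 0110010100
Gen 2 (rule 26): 1101100010
Gen 3 (rule 210): 0100110101
Gen 4 (rule 26): 1011100000
Gen 5 (rule 210): 0001110000
Gen 6 (rule 26): 0011001000
Gen 7 (rule 210): 0101110100

Answer: never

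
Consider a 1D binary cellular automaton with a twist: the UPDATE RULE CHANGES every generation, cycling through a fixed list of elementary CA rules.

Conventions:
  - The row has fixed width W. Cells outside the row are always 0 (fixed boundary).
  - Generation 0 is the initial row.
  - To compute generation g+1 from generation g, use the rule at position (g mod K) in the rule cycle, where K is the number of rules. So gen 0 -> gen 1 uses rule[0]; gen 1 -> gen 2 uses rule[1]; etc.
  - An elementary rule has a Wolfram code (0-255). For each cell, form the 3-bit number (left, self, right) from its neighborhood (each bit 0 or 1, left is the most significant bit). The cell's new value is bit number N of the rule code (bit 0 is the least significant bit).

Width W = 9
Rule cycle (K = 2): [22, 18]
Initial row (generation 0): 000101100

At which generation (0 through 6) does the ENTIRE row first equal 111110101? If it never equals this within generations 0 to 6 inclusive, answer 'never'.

Answer: 3

Derivation:
Gen 0: 000101100
Gen 1 (rule 22): 001100010
Gen 2 (rule 18): 010010101
Gen 3 (rule 22): 111110101
Gen 4 (rule 18): 000000000
Gen 5 (rule 22): 000000000
Gen 6 (rule 18): 000000000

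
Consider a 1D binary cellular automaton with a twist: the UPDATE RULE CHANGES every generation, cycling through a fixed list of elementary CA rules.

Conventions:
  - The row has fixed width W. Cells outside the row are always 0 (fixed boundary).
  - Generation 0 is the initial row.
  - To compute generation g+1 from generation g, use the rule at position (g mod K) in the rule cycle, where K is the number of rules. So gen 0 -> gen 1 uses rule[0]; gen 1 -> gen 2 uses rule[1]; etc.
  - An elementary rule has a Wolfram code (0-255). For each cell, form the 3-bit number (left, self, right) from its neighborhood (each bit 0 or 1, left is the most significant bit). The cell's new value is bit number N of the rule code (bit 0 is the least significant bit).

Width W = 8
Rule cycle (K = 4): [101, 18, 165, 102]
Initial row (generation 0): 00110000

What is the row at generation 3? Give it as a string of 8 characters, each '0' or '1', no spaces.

Answer: 00001111

Derivation:
Gen 0: 00110000
Gen 1 (rule 101): 10010111
Gen 2 (rule 18): 01100000
Gen 3 (rule 165): 00001111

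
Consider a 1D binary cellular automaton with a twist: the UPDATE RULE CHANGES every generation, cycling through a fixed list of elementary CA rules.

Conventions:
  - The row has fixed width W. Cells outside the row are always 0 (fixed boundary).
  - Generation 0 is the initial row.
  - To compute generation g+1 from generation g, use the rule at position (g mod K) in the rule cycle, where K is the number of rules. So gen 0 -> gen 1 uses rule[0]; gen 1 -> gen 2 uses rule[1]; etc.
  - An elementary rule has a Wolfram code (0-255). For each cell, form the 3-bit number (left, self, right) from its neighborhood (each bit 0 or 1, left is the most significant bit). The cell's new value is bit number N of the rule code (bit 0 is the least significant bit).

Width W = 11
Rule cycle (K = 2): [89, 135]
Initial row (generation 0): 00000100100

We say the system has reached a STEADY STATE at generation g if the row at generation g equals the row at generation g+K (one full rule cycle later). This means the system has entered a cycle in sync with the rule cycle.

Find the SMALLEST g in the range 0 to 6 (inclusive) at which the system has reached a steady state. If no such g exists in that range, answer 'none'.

Answer: none

Derivation:
Gen 0: 00000100100
Gen 1 (rule 89): 11110010011
Gen 2 (rule 135): 01100110100
Gen 3 (rule 89): 01110110011
Gen 4 (rule 135): 10100000100
Gen 5 (rule 89): 00011110011
Gen 6 (rule 135): 11101100100
Gen 7 (rule 89): 10101110011
Gen 8 (rule 135): 10100100100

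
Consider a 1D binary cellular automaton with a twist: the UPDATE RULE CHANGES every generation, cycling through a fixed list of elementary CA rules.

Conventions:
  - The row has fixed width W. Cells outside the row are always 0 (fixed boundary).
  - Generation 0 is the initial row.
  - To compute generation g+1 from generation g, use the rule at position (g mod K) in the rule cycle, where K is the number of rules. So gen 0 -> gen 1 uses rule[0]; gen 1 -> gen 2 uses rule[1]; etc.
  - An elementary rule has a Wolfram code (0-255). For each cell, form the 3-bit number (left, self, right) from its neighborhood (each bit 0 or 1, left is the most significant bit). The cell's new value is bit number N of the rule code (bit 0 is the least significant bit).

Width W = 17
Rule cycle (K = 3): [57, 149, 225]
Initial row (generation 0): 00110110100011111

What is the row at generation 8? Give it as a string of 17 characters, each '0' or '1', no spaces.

Gen 0: 00110110100011111
Gen 1 (rule 57): 10101101011010000
Gen 2 (rule 149): 10100001000011111
Gen 3 (rule 225): 01001100011001111
Gen 4 (rule 57): 00101011010101000
Gen 5 (rule 149): 10101000010101111
Gen 6 (rule 225): 01010011001010111
Gen 7 (rule 57): 00101010100101100
Gen 8 (rule 149): 10101010110100011

Answer: 10101010110100011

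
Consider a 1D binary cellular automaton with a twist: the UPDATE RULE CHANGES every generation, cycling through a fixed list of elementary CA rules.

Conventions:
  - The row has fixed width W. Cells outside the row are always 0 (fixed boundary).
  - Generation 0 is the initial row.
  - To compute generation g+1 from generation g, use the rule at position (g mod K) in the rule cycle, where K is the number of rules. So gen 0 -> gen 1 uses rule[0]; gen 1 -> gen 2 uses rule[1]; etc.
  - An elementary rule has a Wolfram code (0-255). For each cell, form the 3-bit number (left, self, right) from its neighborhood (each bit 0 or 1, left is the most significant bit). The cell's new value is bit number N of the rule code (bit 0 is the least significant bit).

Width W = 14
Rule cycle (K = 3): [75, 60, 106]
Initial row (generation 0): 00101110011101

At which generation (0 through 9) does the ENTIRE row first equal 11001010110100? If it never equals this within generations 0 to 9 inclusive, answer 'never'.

Answer: 1

Derivation:
Gen 0: 00101110011101
Gen 1 (rule 75): 11001010110100
Gen 2 (rule 60): 10101111101110
Gen 3 (rule 106): 01011000111010
Gen 4 (rule 75): 10011011101000
Gen 5 (rule 60): 11010110011100
Gen 6 (rule 106): 11101110110100
Gen 7 (rule 75): 10101010110001
Gen 8 (rule 60): 11111111101001
Gen 9 (rule 106): 10000000110010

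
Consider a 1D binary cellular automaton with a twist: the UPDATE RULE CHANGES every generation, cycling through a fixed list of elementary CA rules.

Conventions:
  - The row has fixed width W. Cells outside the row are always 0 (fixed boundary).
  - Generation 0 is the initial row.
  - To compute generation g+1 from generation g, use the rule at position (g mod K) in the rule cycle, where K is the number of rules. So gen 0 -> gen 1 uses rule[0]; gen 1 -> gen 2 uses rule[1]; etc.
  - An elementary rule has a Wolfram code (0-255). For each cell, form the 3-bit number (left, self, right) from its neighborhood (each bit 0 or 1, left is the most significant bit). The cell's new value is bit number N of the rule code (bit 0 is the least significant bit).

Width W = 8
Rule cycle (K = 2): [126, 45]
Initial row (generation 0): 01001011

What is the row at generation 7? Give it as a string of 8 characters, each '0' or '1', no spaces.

Answer: 11001111

Derivation:
Gen 0: 01001011
Gen 1 (rule 126): 11111111
Gen 2 (rule 45): 10000000
Gen 3 (rule 126): 11000000
Gen 4 (rule 45): 10011111
Gen 5 (rule 126): 11110001
Gen 6 (rule 45): 10000101
Gen 7 (rule 126): 11001111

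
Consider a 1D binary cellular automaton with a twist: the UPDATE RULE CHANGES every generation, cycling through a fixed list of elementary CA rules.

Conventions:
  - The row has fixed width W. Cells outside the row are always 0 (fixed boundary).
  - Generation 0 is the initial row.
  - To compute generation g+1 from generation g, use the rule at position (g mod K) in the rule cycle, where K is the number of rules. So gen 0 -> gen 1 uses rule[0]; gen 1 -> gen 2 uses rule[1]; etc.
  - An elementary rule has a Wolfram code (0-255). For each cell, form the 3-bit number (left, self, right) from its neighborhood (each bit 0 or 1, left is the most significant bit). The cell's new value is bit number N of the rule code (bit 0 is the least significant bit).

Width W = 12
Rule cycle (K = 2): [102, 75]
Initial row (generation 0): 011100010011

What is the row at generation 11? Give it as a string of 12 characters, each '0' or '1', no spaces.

Gen 0: 011100010011
Gen 1 (rule 102): 100100110101
Gen 2 (rule 75): 001001110000
Gen 3 (rule 102): 011010010000
Gen 4 (rule 75): 111000100111
Gen 5 (rule 102): 001001101001
Gen 6 (rule 75): 110011100010
Gen 7 (rule 102): 010100100110
Gen 8 (rule 75): 100001001110
Gen 9 (rule 102): 100011010010
Gen 10 (rule 75): 001111000100
Gen 11 (rule 102): 010001001100

Answer: 010001001100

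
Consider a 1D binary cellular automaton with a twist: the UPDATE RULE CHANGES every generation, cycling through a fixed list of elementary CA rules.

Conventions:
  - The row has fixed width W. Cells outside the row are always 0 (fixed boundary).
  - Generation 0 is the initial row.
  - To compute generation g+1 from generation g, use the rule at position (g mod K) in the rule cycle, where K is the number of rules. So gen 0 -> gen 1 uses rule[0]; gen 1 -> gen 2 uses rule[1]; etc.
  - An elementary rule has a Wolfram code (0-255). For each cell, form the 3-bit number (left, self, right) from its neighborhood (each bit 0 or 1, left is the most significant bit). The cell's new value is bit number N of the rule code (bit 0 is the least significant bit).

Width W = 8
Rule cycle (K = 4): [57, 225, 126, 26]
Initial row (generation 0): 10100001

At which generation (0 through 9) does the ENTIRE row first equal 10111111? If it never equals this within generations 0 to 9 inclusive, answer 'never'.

Gen 0: 10100001
Gen 1 (rule 57): 01011100
Gen 2 (rule 225): 00101101
Gen 3 (rule 126): 01111111
Gen 4 (rule 26): 11000000
Gen 5 (rule 57): 10111111
Gen 6 (rule 225): 01011111
Gen 7 (rule 126): 11110001
Gen 8 (rule 26): 10001010
Gen 9 (rule 57): 01100101

Answer: 5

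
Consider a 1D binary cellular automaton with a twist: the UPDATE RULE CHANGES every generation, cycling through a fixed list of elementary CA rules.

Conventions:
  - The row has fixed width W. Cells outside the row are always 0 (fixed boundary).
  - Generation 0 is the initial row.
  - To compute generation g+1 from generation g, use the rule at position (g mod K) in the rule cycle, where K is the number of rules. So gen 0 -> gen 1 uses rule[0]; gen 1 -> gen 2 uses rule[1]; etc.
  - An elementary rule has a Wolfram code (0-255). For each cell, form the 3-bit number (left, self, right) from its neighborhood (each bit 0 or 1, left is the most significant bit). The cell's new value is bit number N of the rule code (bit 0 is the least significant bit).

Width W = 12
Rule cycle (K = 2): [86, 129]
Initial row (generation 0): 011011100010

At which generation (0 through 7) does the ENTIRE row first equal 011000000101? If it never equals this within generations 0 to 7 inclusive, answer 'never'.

Gen 0: 011011100010
Gen 1 (rule 86): 101000110111
Gen 2 (rule 129): 000010000010
Gen 3 (rule 86): 000111000111
Gen 4 (rule 129): 110010010010
Gen 5 (rule 86): 011111111111
Gen 6 (rule 129): 001111111110
Gen 7 (rule 86): 010000000011

Answer: never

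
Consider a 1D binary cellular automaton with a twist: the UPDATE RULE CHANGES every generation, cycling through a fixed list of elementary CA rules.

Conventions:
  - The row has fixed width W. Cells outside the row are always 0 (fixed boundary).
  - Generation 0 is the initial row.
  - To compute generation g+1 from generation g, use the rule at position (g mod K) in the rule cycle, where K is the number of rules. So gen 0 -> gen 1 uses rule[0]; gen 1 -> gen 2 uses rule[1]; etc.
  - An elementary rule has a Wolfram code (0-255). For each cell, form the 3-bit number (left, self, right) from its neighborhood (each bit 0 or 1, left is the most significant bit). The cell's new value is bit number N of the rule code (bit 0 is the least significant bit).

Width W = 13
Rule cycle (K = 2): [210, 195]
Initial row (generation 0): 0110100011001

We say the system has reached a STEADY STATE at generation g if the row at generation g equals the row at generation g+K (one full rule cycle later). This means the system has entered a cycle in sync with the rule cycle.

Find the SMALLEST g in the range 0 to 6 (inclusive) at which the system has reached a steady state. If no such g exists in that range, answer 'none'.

Gen 0: 0110100011001
Gen 1 (rule 210): 1010010101110
Gen 2 (rule 195): 0000100000110
Gen 3 (rule 210): 0001010001011
Gen 4 (rule 195): 1110000110001
Gen 5 (rule 210): 0111001011010
Gen 6 (rule 195): 1011010001000
Gen 7 (rule 210): 0001001010100
Gen 8 (rule 195): 1110010000001

Answer: none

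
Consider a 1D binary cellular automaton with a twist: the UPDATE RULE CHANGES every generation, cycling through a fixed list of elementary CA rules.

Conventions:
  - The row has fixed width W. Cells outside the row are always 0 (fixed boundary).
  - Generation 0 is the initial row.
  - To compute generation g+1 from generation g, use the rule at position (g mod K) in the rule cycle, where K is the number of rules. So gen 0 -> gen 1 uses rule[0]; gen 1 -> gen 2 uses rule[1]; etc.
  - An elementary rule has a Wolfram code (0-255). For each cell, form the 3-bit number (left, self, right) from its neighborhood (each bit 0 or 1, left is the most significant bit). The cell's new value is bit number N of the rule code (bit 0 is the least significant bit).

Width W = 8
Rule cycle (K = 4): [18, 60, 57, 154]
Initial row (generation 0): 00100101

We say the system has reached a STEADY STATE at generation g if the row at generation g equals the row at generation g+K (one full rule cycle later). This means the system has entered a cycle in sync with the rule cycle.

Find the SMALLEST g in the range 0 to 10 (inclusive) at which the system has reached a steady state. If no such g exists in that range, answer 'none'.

Answer: none

Derivation:
Gen 0: 00100101
Gen 1 (rule 18): 01011000
Gen 2 (rule 60): 01110100
Gen 3 (rule 57): 01001011
Gen 4 (rule 154): 10110010
Gen 5 (rule 18): 00001101
Gen 6 (rule 60): 00001011
Gen 7 (rule 57): 11100110
Gen 8 (rule 154): 11011101
Gen 9 (rule 18): 00000000
Gen 10 (rule 60): 00000000
Gen 11 (rule 57): 11111111
Gen 12 (rule 154): 11111110
Gen 13 (rule 18): 00000001
Gen 14 (rule 60): 00000001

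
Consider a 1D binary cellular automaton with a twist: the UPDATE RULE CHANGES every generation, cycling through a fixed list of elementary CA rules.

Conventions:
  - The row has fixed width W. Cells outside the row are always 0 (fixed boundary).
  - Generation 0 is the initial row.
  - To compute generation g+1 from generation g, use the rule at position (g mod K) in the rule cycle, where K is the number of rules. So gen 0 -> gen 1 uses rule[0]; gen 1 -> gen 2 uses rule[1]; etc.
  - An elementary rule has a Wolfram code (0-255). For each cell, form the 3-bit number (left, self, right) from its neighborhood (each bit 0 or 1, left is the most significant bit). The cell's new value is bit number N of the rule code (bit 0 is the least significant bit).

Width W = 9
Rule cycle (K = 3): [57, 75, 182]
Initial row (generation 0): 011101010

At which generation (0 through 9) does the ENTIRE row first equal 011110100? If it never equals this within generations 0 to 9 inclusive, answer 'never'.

Gen 0: 011101010
Gen 1 (rule 57): 010010101
Gen 2 (rule 75): 100100000
Gen 3 (rule 182): 111110000
Gen 4 (rule 57): 100001111
Gen 5 (rule 75): 001111001
Gen 6 (rule 182): 010110111
Gen 7 (rule 57): 001101100
Gen 8 (rule 75): 111101101
Gen 9 (rule 182): 011010011

Answer: never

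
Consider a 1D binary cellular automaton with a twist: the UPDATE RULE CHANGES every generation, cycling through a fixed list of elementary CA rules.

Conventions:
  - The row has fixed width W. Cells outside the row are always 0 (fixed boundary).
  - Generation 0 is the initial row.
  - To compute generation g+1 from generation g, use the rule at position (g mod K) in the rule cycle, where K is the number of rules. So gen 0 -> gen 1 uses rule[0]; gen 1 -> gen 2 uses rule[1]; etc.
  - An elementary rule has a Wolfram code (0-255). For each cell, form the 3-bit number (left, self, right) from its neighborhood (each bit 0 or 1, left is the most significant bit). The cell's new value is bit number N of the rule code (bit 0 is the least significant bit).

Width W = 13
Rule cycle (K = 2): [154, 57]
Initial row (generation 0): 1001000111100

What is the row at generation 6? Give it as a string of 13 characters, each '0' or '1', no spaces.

Gen 0: 1001000111100
Gen 1 (rule 154): 0110101111010
Gen 2 (rule 57): 0101011000101
Gen 3 (rule 154): 1000010101000
Gen 4 (rule 57): 0111001010111
Gen 5 (rule 154): 1110110000110
Gen 6 (rule 57): 1001101110101

Answer: 1001101110101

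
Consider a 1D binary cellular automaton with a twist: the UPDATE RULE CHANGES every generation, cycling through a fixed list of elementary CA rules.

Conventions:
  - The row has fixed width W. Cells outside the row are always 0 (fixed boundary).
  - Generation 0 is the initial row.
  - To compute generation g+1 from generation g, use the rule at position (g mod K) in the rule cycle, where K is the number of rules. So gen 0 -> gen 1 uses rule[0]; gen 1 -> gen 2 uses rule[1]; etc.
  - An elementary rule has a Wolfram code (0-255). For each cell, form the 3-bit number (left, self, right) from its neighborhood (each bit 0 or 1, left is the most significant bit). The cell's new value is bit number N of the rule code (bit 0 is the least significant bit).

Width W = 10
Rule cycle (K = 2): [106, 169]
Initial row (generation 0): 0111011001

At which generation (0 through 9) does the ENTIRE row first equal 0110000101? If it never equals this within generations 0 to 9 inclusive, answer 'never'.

Answer: never

Derivation:
Gen 0: 0111011001
Gen 1 (rule 106): 1101111010
Gen 2 (rule 169): 1011110100
Gen 3 (rule 106): 0110011000
Gen 4 (rule 169): 0100010011
Gen 5 (rule 106): 1000100111
Gen 6 (rule 169): 0010000110
Gen 7 (rule 106): 0100001110
Gen 8 (rule 169): 0001101100
Gen 9 (rule 106): 0011111100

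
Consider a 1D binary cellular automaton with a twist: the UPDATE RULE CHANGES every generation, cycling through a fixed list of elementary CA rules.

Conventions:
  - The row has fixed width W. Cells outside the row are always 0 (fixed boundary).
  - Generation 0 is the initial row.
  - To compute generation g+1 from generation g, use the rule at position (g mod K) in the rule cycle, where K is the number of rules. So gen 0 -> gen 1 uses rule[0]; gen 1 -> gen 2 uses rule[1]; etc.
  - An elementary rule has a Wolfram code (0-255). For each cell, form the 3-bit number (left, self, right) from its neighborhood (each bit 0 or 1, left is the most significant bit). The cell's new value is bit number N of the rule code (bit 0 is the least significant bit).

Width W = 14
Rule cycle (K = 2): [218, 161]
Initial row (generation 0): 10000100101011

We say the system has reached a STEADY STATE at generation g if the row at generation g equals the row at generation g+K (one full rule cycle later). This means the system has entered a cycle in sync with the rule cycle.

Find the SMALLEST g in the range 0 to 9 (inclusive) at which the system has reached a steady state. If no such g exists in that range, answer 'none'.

Answer: 7

Derivation:
Gen 0: 10000100101011
Gen 1 (rule 218): 01001011000011
Gen 2 (rule 161): 00000100011000
Gen 3 (rule 218): 00001010111100
Gen 4 (rule 161): 11100101011001
Gen 5 (rule 218): 11111000011110
Gen 6 (rule 161): 01110011001100
Gen 7 (rule 218): 11111111111110
Gen 8 (rule 161): 01111111111100
Gen 9 (rule 218): 11111111111110
Gen 10 (rule 161): 01111111111100
Gen 11 (rule 218): 11111111111110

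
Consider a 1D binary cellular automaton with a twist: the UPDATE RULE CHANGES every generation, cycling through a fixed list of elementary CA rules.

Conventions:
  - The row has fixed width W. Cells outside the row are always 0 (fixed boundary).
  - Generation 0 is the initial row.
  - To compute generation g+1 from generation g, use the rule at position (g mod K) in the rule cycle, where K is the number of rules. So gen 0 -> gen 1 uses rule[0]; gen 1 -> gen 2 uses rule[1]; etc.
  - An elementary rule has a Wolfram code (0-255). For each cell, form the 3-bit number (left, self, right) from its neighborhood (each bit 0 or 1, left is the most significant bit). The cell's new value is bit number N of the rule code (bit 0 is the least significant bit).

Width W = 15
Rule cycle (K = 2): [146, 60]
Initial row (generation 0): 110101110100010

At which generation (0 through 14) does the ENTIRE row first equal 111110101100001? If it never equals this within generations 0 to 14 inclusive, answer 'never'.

Gen 0: 110101110100010
Gen 1 (rule 146): 000000100010101
Gen 2 (rule 60): 000000110011111
Gen 3 (rule 146): 000001001101110
Gen 4 (rule 60): 000001101011001
Gen 5 (rule 146): 000010000000110
Gen 6 (rule 60): 000011000000101
Gen 7 (rule 146): 000100100001000
Gen 8 (rule 60): 000110110001100
Gen 9 (rule 146): 001000001010010
Gen 10 (rule 60): 001100001111011
Gen 11 (rule 146): 010010010110000
Gen 12 (rule 60): 011011011101000
Gen 13 (rule 146): 100000001000100
Gen 14 (rule 60): 110000001100110

Answer: never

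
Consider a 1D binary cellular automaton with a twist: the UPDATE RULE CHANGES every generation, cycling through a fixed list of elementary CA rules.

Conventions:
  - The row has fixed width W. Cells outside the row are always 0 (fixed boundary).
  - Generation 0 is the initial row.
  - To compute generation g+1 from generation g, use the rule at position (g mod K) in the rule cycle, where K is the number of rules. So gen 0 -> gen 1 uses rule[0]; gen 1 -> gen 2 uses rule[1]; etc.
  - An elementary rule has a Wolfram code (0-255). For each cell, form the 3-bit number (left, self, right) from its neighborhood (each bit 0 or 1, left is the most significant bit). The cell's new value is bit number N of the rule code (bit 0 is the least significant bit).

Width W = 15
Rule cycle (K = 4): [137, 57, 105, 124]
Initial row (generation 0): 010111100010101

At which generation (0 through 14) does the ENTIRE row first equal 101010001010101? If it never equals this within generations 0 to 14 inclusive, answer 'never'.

Gen 0: 010111100010101
Gen 1 (rule 137): 000111001000000
Gen 2 (rule 57): 110100100111111
Gen 3 (rule 105): 111000000100001
Gen 4 (rule 124): 101100000110001
Gen 5 (rule 137): 001001110100100
Gen 6 (rule 57): 100101001010011
Gen 7 (rule 105): 000010000100011
Gen 8 (rule 124): 000011000110011
Gen 9 (rule 137): 111010010100010
Gen 10 (rule 57): 100101001011001
Gen 11 (rule 105): 000010000111000
Gen 12 (rule 124): 000011000101100
Gen 13 (rule 137): 111010010001001
Gen 14 (rule 57): 100101001100100

Answer: never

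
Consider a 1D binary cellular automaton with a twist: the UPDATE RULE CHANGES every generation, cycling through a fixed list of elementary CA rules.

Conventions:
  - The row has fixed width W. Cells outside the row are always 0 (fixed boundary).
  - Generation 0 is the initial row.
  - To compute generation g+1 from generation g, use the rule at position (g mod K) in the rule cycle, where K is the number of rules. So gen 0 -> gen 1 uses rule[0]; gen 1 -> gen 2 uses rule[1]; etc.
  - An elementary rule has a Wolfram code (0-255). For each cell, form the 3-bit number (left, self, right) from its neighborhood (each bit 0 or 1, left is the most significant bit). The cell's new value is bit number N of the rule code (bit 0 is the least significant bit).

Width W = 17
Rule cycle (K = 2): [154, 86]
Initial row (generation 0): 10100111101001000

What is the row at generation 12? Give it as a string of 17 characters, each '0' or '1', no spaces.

Answer: 11011100100000011

Derivation:
Gen 0: 10100111101001000
Gen 1 (rule 154): 00011111000110100
Gen 2 (rule 86): 00100001101010110
Gen 3 (rule 154): 01010011000000101
Gen 4 (rule 86): 11011101100001101
Gen 5 (rule 154): 10011001010011000
Gen 6 (rule 86): 11101111011101100
Gen 7 (rule 154): 11001110011001010
Gen 8 (rule 86): 01110011101111011
Gen 9 (rule 154): 11101111001110010
Gen 10 (rule 86): 00100001110011111
Gen 11 (rule 154): 01010011101111110
Gen 12 (rule 86): 11011100100000011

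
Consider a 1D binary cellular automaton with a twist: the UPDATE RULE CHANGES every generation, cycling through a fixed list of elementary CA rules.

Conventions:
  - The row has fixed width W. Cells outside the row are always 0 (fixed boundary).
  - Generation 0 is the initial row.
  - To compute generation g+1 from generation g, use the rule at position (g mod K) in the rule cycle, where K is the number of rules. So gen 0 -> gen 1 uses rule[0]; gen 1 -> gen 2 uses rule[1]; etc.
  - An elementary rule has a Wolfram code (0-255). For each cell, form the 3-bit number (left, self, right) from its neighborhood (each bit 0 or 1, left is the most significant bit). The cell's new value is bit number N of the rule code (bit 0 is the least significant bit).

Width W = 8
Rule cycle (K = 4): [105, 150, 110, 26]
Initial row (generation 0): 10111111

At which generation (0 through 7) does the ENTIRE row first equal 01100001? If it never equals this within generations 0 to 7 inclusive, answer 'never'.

Answer: 1

Derivation:
Gen 0: 10111111
Gen 1 (rule 105): 01100001
Gen 2 (rule 150): 10010011
Gen 3 (rule 110): 10110111
Gen 4 (rule 26): 00100100
Gen 5 (rule 105): 10000001
Gen 6 (rule 150): 11000011
Gen 7 (rule 110): 11000111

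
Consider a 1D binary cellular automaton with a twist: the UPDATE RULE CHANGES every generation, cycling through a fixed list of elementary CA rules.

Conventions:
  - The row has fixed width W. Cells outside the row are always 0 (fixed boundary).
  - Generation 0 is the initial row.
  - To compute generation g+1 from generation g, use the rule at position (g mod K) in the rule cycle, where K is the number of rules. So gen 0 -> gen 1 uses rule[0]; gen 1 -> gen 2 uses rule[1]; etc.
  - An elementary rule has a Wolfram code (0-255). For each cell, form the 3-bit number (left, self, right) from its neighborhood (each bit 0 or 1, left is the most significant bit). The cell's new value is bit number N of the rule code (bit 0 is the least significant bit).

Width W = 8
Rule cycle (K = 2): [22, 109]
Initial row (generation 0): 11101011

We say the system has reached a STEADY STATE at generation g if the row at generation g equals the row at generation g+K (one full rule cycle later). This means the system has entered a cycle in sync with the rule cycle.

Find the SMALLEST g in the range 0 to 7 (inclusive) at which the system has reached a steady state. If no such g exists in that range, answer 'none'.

Answer: 0

Derivation:
Gen 0: 11101011
Gen 1 (rule 22): 00001000
Gen 2 (rule 109): 11101011
Gen 3 (rule 22): 00001000
Gen 4 (rule 109): 11101011
Gen 5 (rule 22): 00001000
Gen 6 (rule 109): 11101011
Gen 7 (rule 22): 00001000
Gen 8 (rule 109): 11101011
Gen 9 (rule 22): 00001000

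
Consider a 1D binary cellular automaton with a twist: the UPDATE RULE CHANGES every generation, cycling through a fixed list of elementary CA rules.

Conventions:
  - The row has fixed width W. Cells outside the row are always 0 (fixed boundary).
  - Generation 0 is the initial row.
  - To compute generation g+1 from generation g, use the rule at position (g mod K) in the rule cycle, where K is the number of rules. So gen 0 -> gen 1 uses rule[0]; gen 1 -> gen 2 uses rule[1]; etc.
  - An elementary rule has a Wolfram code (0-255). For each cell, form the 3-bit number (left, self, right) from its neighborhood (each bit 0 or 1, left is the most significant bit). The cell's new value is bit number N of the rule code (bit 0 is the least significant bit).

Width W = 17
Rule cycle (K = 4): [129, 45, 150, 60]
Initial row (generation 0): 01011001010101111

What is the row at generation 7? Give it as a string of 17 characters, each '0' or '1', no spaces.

Answer: 00011000000101110

Derivation:
Gen 0: 01011001010101111
Gen 1 (rule 129): 00000000000000110
Gen 2 (rule 45): 11111111111110100
Gen 3 (rule 150): 01111111111100110
Gen 4 (rule 60): 01000000000010101
Gen 5 (rule 129): 00011111111000000
Gen 6 (rule 45): 11010000000011111
Gen 7 (rule 150): 00011000000101110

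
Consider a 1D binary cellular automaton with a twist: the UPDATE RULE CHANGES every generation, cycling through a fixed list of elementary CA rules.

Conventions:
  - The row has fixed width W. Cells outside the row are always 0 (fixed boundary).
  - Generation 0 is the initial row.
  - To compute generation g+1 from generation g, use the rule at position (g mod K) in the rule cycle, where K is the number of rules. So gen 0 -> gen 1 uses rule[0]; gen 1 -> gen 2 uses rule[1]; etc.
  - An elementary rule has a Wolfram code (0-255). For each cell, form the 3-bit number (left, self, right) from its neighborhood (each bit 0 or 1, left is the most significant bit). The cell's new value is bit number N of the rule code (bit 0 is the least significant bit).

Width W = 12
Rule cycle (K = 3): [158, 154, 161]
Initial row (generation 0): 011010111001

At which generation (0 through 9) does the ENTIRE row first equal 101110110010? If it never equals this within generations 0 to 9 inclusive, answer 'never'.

Gen 0: 011010111001
Gen 1 (rule 158): 110010110111
Gen 2 (rule 154): 101100100110
Gen 3 (rule 161): 010000000000
Gen 4 (rule 158): 111000000000
Gen 5 (rule 154): 110100000000
Gen 6 (rule 161): 001001111111
Gen 7 (rule 158): 011111111110
Gen 8 (rule 154): 111111111101
Gen 9 (rule 161): 011111111010

Answer: never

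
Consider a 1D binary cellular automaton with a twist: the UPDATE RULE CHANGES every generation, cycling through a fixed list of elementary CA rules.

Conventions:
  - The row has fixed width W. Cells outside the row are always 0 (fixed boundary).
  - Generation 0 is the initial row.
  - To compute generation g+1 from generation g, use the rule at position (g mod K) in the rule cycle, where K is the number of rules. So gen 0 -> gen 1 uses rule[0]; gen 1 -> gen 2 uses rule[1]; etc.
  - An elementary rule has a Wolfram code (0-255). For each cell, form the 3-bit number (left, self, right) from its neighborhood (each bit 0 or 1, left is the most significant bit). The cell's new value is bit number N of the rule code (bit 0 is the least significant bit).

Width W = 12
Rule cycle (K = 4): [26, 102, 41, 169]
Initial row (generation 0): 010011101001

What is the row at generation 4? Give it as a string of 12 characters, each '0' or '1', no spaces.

Gen 0: 010011101001
Gen 1 (rule 26): 101110000110
Gen 2 (rule 102): 110010001010
Gen 3 (rule 41): 100000100100
Gen 4 (rule 169): 001110000001

Answer: 001110000001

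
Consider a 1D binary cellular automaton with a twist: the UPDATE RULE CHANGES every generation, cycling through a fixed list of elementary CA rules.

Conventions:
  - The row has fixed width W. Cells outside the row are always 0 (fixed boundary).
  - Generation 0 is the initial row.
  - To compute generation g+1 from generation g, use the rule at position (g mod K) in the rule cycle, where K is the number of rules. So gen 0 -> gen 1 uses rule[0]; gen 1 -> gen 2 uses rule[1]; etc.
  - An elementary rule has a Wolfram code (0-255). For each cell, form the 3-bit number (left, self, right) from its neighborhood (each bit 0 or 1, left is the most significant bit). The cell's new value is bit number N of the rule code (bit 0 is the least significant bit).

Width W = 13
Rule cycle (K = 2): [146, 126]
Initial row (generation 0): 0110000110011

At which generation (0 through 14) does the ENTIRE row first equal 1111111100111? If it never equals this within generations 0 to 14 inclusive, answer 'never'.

Gen 0: 0110000110011
Gen 1 (rule 146): 1001001001100
Gen 2 (rule 126): 1111111111110
Gen 3 (rule 146): 0111111111101
Gen 4 (rule 126): 1100000000111
Gen 5 (rule 146): 0010000001010
Gen 6 (rule 126): 0111000011111
Gen 7 (rule 146): 1010100101110
Gen 8 (rule 126): 1111111111011
Gen 9 (rule 146): 0111111110000
Gen 10 (rule 126): 1100000011000
Gen 11 (rule 146): 0010000100100
Gen 12 (rule 126): 0111001111110
Gen 13 (rule 146): 1010110111101
Gen 14 (rule 126): 1111111100111

Answer: 14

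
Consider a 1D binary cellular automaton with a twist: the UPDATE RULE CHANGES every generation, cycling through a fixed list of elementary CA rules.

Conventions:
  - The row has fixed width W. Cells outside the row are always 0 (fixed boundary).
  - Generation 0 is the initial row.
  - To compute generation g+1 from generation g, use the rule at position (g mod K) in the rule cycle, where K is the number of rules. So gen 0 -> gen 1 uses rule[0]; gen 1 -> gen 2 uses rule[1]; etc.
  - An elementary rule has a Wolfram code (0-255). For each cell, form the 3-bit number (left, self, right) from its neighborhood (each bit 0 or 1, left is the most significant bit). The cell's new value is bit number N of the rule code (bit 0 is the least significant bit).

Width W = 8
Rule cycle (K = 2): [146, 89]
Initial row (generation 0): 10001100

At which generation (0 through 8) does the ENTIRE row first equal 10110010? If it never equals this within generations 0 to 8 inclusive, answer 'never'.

Answer: never

Derivation:
Gen 0: 10001100
Gen 1 (rule 146): 01010010
Gen 2 (rule 89): 00001001
Gen 3 (rule 146): 00010110
Gen 4 (rule 89): 11000111
Gen 5 (rule 146): 00101010
Gen 6 (rule 89): 10000001
Gen 7 (rule 146): 01000010
Gen 8 (rule 89): 00111001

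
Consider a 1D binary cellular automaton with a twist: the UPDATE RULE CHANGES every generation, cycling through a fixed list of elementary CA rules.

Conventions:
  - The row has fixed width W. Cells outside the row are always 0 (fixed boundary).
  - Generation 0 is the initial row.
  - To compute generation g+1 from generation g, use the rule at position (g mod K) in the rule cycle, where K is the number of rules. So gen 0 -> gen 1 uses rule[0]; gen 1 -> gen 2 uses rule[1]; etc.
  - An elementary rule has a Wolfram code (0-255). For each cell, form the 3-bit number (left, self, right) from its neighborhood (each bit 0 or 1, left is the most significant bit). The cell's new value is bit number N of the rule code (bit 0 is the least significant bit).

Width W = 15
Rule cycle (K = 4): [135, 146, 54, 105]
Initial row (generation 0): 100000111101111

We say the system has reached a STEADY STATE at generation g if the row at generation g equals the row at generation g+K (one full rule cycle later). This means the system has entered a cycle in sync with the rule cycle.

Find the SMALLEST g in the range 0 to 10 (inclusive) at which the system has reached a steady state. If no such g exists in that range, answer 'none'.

Answer: none

Derivation:
Gen 0: 100000111101111
Gen 1 (rule 135): 101111011000110
Gen 2 (rule 146): 000110000101001
Gen 3 (rule 54): 001001001111111
Gen 4 (rule 105): 100000001000001
Gen 5 (rule 135): 101111111011111
Gen 6 (rule 146): 000111110001110
Gen 7 (rule 54): 001000001010001
Gen 8 (rule 105): 100011100100100
Gen 9 (rule 135): 101101001101101
Gen 10 (rule 146): 000000110000000
Gen 11 (rule 54): 000001001000000
Gen 12 (rule 105): 111100000011111
Gen 13 (rule 135): 011001111101110
Gen 14 (rule 146): 100110111000101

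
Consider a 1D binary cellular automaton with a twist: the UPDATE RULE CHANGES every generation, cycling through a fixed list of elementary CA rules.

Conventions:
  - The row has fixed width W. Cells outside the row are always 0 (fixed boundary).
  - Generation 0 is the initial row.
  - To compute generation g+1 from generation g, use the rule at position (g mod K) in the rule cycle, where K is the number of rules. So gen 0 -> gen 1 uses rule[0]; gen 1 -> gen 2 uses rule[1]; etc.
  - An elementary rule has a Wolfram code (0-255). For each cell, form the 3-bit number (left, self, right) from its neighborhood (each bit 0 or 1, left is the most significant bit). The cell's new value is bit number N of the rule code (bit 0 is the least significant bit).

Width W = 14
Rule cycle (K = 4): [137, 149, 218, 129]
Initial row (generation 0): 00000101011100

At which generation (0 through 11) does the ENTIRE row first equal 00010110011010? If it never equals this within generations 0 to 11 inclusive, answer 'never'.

Answer: 5

Derivation:
Gen 0: 00000101011100
Gen 1 (rule 137): 11110000011001
Gen 2 (rule 149): 01101111000101
Gen 3 (rule 218): 11101111101000
Gen 4 (rule 129): 01000111000011
Gen 5 (rule 137): 00010110011010
Gen 6 (rule 149): 11010001000011
Gen 7 (rule 218): 11001010100111
Gen 8 (rule 129): 00000000000010
Gen 9 (rule 137): 11111111111000
Gen 10 (rule 149): 01111111110111
Gen 11 (rule 218): 11111111110111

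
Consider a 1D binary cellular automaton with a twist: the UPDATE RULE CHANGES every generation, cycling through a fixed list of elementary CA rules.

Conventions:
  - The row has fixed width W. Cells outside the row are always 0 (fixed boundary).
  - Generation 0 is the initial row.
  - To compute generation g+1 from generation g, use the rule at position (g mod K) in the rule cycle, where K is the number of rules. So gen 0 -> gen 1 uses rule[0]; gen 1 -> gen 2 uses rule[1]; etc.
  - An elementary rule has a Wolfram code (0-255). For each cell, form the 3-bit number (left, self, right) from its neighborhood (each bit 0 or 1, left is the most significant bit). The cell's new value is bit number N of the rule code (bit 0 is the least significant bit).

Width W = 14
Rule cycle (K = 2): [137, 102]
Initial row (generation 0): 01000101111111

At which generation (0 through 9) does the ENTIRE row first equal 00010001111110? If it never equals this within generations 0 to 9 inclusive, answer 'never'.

Gen 0: 01000101111111
Gen 1 (rule 137): 00010001111110
Gen 2 (rule 102): 00110010000010
Gen 3 (rule 137): 10100000111000
Gen 4 (rule 102): 11100001001000
Gen 5 (rule 137): 11001100000011
Gen 6 (rule 102): 01010100000101
Gen 7 (rule 137): 00000001110000
Gen 8 (rule 102): 00000010010000
Gen 9 (rule 137): 11111000000111

Answer: 1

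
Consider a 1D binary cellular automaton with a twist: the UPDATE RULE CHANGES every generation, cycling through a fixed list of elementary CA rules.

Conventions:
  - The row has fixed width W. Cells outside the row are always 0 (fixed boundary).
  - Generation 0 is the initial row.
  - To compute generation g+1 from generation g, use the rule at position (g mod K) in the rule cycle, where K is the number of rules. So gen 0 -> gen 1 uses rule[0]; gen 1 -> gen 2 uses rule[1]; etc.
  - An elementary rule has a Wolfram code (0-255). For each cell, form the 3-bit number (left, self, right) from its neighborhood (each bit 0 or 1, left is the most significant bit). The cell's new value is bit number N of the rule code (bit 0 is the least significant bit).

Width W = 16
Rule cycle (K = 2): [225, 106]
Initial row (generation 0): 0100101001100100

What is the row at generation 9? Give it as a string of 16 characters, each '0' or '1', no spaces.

Answer: 0011101100010100

Derivation:
Gen 0: 0100101001100100
Gen 1 (rule 225): 0000010000100001
Gen 2 (rule 106): 0000100001000010
Gen 3 (rule 225): 1110001100011000
Gen 4 (rule 106): 1010011100111000
Gen 5 (rule 225): 0100001100011011
Gen 6 (rule 106): 1000011100111111
Gen 7 (rule 225): 0011001100011111
Gen 8 (rule 106): 0111011100110001
Gen 9 (rule 225): 0011101100010100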